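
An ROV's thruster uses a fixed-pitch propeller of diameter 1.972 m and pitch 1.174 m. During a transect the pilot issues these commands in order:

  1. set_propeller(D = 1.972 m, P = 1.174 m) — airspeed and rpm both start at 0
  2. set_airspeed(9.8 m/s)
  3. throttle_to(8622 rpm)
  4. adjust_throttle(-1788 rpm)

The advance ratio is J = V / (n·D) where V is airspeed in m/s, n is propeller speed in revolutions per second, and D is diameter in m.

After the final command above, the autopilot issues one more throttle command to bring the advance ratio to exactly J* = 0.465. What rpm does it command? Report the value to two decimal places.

rpm = 641.24

set_propeller: D = 1.972 m, P = 1.174 m (p = P/D = 0.595335); state ← (V=0, rpm=0)
set_airspeed(9.8): V ← 9.8 m/s
throttle_to(8622): rpm ← 8622
adjust_throttle(-1788): rpm ← 8622 -1788 = 6834
final state: V = 9.8 m/s, rpm = 6834 → n = rpm/60 = 113.900000 rev/s
target J* = 0.465; solve J* = V/(n·D) for n: n = V/(J*·D) = 9.8/(0.465 × 1.972) = 10.687256 rev/s
rpm = 60·n = 641.235360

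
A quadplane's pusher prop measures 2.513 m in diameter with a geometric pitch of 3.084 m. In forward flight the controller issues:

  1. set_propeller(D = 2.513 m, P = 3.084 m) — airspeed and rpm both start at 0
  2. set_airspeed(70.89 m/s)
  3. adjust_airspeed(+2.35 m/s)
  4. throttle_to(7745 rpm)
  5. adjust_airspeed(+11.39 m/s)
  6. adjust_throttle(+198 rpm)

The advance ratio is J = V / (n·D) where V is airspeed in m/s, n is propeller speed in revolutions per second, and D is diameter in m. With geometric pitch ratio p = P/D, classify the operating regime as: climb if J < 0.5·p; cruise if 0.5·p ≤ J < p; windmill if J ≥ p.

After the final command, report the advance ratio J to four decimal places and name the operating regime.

J = 0.2544, regime = climb

set_propeller: D = 2.513 m, P = 3.084 m (p = P/D = 1.227218); state ← (V=0, rpm=0)
set_airspeed(70.89): V ← 70.89 m/s
adjust_airspeed(+2.35): V ← 70.89 +2.35 = 73.24 m/s
throttle_to(7745): rpm ← 7745
adjust_airspeed(+11.39): V ← 73.24 +11.39 = 84.63 m/s
adjust_throttle(+198): rpm ← 7745 +198 = 7943
final state: V = 84.63 m/s, rpm = 7943 → n = rpm/60 = 132.383333 rev/s
J = V / (n·D) = 84.63 / (132.383333 × 2.513) = 0.254389
regime bands: climb J<0.6136 | cruise [0.6136, 1.2272) | windmill J≥1.2272
J = 0.2544 → climb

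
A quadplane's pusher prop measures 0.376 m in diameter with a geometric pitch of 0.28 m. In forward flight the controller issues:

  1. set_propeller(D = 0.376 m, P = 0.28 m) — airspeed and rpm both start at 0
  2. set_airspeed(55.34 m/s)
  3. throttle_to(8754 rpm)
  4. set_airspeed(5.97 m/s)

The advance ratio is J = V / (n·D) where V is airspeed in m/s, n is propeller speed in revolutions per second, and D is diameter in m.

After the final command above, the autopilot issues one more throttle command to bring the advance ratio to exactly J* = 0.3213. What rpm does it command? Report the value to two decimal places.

set_propeller: D = 0.376 m, P = 0.28 m (p = P/D = 0.744681); state ← (V=0, rpm=0)
set_airspeed(55.34): V ← 55.34 m/s
throttle_to(8754): rpm ← 8754
set_airspeed(5.97): V ← 5.97 m/s
final state: V = 5.97 m/s, rpm = 8754 → n = rpm/60 = 145.900000 rev/s
target J* = 0.3213; solve J* = V/(n·D) for n: n = V/(J*·D) = 5.97/(0.3213 × 0.376) = 49.416930 rev/s
rpm = 60·n = 2965.015794

rpm = 2965.02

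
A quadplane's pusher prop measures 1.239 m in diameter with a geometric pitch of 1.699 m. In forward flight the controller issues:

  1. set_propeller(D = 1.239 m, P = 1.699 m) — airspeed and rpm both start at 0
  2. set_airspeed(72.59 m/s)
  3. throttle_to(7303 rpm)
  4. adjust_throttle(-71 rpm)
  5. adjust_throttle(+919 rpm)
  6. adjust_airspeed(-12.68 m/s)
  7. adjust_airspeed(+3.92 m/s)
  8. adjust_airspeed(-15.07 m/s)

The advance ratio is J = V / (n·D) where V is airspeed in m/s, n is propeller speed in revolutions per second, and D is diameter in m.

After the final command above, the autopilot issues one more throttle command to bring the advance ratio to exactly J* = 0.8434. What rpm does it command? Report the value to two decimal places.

set_propeller: D = 1.239 m, P = 1.699 m (p = P/D = 1.371267); state ← (V=0, rpm=0)
set_airspeed(72.59): V ← 72.59 m/s
throttle_to(7303): rpm ← 7303
adjust_throttle(-71): rpm ← 7303 -71 = 7232
adjust_throttle(+919): rpm ← 7232 +919 = 8151
adjust_airspeed(-12.68): V ← 72.59 -12.68 = 59.91 m/s
adjust_airspeed(+3.92): V ← 59.91 +3.92 = 63.83 m/s
adjust_airspeed(-15.07): V ← 63.83 -15.07 = 48.76 m/s
final state: V = 48.76 m/s, rpm = 8151 → n = rpm/60 = 135.850000 rev/s
target J* = 0.8434; solve J* = V/(n·D) for n: n = V/(J*·D) = 48.76/(0.8434 × 1.239) = 46.661511 rev/s
rpm = 60·n = 2799.690633

rpm = 2799.69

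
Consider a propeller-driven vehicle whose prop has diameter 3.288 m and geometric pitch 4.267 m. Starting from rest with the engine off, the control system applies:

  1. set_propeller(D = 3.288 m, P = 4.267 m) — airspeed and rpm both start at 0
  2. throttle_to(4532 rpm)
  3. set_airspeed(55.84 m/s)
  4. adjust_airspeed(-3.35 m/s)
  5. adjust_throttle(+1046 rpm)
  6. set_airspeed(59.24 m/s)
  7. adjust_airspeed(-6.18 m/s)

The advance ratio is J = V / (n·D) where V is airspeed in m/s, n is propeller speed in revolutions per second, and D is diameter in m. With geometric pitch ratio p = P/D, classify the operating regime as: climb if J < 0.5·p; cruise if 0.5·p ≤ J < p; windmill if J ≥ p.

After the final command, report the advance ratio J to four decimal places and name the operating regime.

set_propeller: D = 3.288 m, P = 4.267 m (p = P/D = 1.297749); state ← (V=0, rpm=0)
throttle_to(4532): rpm ← 4532
set_airspeed(55.84): V ← 55.84 m/s
adjust_airspeed(-3.35): V ← 55.84 -3.35 = 52.49 m/s
adjust_throttle(+1046): rpm ← 4532 +1046 = 5578
set_airspeed(59.24): V ← 59.24 m/s
adjust_airspeed(-6.18): V ← 59.24 -6.18 = 53.06 m/s
final state: V = 53.06 m/s, rpm = 5578 → n = rpm/60 = 92.966667 rev/s
J = V / (n·D) = 53.06 / (92.966667 × 3.288) = 0.173583
regime bands: climb J<0.6489 | cruise [0.6489, 1.2977) | windmill J≥1.2977
J = 0.1736 → climb

J = 0.1736, regime = climb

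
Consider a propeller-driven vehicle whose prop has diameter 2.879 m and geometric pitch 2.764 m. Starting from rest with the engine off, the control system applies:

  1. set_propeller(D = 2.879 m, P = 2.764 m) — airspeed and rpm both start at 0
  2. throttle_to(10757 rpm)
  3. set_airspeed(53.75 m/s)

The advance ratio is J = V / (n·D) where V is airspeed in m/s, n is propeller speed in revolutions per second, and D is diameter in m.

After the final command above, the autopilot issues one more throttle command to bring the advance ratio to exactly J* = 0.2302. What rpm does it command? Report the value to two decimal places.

set_propeller: D = 2.879 m, P = 2.764 m (p = P/D = 0.960056); state ← (V=0, rpm=0)
throttle_to(10757): rpm ← 10757
set_airspeed(53.75): V ← 53.75 m/s
final state: V = 53.75 m/s, rpm = 10757 → n = rpm/60 = 179.283333 rev/s
target J* = 0.2302; solve J* = V/(n·D) for n: n = V/(J*·D) = 53.75/(0.2302 × 2.879) = 81.101985 rev/s
rpm = 60·n = 4866.119106

rpm = 4866.12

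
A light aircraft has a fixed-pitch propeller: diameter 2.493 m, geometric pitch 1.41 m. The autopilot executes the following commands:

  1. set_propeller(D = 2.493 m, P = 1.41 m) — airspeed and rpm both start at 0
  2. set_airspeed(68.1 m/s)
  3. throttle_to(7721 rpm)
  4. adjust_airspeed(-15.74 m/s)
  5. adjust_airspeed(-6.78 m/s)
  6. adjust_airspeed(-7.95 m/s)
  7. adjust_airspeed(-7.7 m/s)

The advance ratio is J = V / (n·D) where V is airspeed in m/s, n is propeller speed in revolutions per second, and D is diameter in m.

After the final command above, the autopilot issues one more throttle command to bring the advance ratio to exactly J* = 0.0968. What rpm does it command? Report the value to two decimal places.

set_propeller: D = 2.493 m, P = 1.41 m (p = P/D = 0.565584); state ← (V=0, rpm=0)
set_airspeed(68.1): V ← 68.1 m/s
throttle_to(7721): rpm ← 7721
adjust_airspeed(-15.74): V ← 68.1 -15.74 = 52.36 m/s
adjust_airspeed(-6.78): V ← 52.36 -6.78 = 45.58 m/s
adjust_airspeed(-7.95): V ← 45.58 -7.95 = 37.63 m/s
adjust_airspeed(-7.7): V ← 37.63 -7.7 = 29.93 m/s
final state: V = 29.93 m/s, rpm = 7721 → n = rpm/60 = 128.683333 rev/s
target J* = 0.0968; solve J* = V/(n·D) for n: n = V/(J*·D) = 29.93/(0.0968 × 2.493) = 124.024956 rev/s
rpm = 60·n = 7441.497350

rpm = 7441.50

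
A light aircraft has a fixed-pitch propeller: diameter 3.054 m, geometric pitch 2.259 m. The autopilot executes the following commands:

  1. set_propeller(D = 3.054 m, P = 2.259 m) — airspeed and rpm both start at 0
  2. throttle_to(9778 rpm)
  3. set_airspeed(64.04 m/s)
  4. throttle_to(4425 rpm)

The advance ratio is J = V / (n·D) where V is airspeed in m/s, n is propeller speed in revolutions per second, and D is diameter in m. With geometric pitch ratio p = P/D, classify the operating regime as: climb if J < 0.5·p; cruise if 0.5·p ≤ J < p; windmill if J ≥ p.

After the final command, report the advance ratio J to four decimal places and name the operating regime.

set_propeller: D = 3.054 m, P = 2.259 m (p = P/D = 0.739686); state ← (V=0, rpm=0)
throttle_to(9778): rpm ← 9778
set_airspeed(64.04): V ← 64.04 m/s
throttle_to(4425): rpm ← 4425
final state: V = 64.04 m/s, rpm = 4425 → n = rpm/60 = 73.750000 rev/s
J = V / (n·D) = 64.04 / (73.750000 × 3.054) = 0.284328
regime bands: climb J<0.3698 | cruise [0.3698, 0.7397) | windmill J≥0.7397
J = 0.2843 → climb

J = 0.2843, regime = climb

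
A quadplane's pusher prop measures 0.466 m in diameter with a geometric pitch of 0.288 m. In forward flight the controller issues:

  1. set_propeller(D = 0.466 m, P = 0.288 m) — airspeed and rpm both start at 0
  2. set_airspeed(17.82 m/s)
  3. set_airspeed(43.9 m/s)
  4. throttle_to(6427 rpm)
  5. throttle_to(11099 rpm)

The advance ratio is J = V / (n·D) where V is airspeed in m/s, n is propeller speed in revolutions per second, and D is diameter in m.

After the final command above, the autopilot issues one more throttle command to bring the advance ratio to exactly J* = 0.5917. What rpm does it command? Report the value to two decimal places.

set_propeller: D = 0.466 m, P = 0.288 m (p = P/D = 0.618026); state ← (V=0, rpm=0)
set_airspeed(17.82): V ← 17.82 m/s
set_airspeed(43.9): V ← 43.9 m/s
throttle_to(6427): rpm ← 6427
throttle_to(11099): rpm ← 11099
final state: V = 43.9 m/s, rpm = 11099 → n = rpm/60 = 184.983333 rev/s
target J* = 0.5917; solve J* = V/(n·D) for n: n = V/(J*·D) = 43.9/(0.5917 × 0.466) = 159.212453 rev/s
rpm = 60·n = 9552.747195

rpm = 9552.75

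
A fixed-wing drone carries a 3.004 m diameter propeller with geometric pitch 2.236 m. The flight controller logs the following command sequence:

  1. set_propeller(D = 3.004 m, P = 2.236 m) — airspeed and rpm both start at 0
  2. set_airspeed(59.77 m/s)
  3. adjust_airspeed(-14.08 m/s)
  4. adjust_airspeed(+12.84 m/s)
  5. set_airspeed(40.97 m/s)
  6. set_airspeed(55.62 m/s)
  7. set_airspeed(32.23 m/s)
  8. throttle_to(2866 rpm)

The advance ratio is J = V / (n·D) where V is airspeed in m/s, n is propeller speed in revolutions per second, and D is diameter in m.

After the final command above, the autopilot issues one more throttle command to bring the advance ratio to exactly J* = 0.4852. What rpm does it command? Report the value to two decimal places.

rpm = 1326.76

set_propeller: D = 3.004 m, P = 2.236 m (p = P/D = 0.744341); state ← (V=0, rpm=0)
set_airspeed(59.77): V ← 59.77 m/s
adjust_airspeed(-14.08): V ← 59.77 -14.08 = 45.69 m/s
adjust_airspeed(+12.84): V ← 45.69 +12.84 = 58.53 m/s
set_airspeed(40.97): V ← 40.97 m/s
set_airspeed(55.62): V ← 55.62 m/s
set_airspeed(32.23): V ← 32.23 m/s
throttle_to(2866): rpm ← 2866
final state: V = 32.23 m/s, rpm = 2866 → n = rpm/60 = 47.766667 rev/s
target J* = 0.4852; solve J* = V/(n·D) for n: n = V/(J*·D) = 32.23/(0.4852 × 3.004) = 22.112589 rev/s
rpm = 60·n = 1326.755313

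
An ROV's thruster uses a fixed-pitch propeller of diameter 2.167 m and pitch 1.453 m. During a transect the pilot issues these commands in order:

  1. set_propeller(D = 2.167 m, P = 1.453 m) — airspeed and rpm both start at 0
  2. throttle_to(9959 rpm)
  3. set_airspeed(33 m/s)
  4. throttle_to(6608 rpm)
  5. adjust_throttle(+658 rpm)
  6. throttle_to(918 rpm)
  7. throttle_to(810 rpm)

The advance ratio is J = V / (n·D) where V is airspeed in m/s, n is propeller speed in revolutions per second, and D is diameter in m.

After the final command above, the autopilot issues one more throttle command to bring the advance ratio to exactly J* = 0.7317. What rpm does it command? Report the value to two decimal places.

rpm = 1248.74

set_propeller: D = 2.167 m, P = 1.453 m (p = P/D = 0.670512); state ← (V=0, rpm=0)
throttle_to(9959): rpm ← 9959
set_airspeed(33): V ← 33 m/s
throttle_to(6608): rpm ← 6608
adjust_throttle(+658): rpm ← 6608 +658 = 7266
throttle_to(918): rpm ← 918
throttle_to(810): rpm ← 810
final state: V = 33 m/s, rpm = 810 → n = rpm/60 = 13.500000 rev/s
target J* = 0.7317; solve J* = V/(n·D) for n: n = V/(J*·D) = 33/(0.7317 × 2.167) = 20.812391 rev/s
rpm = 60·n = 1248.743452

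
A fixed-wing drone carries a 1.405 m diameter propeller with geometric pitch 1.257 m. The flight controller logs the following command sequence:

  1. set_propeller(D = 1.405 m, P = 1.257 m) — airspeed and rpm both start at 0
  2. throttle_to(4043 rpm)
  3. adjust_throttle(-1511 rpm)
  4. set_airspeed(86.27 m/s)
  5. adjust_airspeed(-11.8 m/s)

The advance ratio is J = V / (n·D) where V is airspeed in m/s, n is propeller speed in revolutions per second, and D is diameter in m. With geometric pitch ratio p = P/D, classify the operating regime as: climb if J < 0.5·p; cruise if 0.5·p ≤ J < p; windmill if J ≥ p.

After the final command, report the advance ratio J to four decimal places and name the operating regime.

J = 1.2560, regime = windmill

set_propeller: D = 1.405 m, P = 1.257 m (p = P/D = 0.894662); state ← (V=0, rpm=0)
throttle_to(4043): rpm ← 4043
adjust_throttle(-1511): rpm ← 4043 -1511 = 2532
set_airspeed(86.27): V ← 86.27 m/s
adjust_airspeed(-11.8): V ← 86.27 -11.8 = 74.47 m/s
final state: V = 74.47 m/s, rpm = 2532 → n = rpm/60 = 42.200000 rev/s
J = V / (n·D) = 74.47 / (42.200000 × 1.405) = 1.256009
regime bands: climb J<0.4473 | cruise [0.4473, 0.8947) | windmill J≥0.8947
J = 1.2560 → windmill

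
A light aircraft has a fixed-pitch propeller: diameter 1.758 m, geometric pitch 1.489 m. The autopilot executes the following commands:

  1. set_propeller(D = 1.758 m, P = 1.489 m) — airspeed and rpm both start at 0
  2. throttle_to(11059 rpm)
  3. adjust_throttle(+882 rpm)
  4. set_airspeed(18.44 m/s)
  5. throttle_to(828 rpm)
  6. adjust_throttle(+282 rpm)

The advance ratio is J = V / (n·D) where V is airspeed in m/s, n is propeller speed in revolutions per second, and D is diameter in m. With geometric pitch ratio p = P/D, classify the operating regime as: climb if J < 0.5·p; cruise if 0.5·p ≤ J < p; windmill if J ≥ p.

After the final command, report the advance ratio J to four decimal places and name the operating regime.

J = 0.5670, regime = cruise

set_propeller: D = 1.758 m, P = 1.489 m (p = P/D = 0.846985); state ← (V=0, rpm=0)
throttle_to(11059): rpm ← 11059
adjust_throttle(+882): rpm ← 11059 +882 = 11941
set_airspeed(18.44): V ← 18.44 m/s
throttle_to(828): rpm ← 828
adjust_throttle(+282): rpm ← 828 +282 = 1110
final state: V = 18.44 m/s, rpm = 1110 → n = rpm/60 = 18.500000 rev/s
J = V / (n·D) = 18.44 / (18.500000 × 1.758) = 0.566983
regime bands: climb J<0.4235 | cruise [0.4235, 0.8470) | windmill J≥0.8470
J = 0.5670 → cruise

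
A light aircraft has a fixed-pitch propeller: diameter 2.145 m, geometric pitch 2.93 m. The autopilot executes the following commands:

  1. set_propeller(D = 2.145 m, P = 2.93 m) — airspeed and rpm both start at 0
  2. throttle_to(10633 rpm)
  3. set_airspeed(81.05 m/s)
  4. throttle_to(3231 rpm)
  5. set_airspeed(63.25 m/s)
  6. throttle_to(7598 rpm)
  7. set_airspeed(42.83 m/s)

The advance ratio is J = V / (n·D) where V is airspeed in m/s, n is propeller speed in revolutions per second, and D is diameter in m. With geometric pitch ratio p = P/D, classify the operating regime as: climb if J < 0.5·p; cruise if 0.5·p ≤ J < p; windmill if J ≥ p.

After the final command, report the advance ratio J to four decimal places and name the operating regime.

J = 0.1577, regime = climb

set_propeller: D = 2.145 m, P = 2.93 m (p = P/D = 1.365967); state ← (V=0, rpm=0)
throttle_to(10633): rpm ← 10633
set_airspeed(81.05): V ← 81.05 m/s
throttle_to(3231): rpm ← 3231
set_airspeed(63.25): V ← 63.25 m/s
throttle_to(7598): rpm ← 7598
set_airspeed(42.83): V ← 42.83 m/s
final state: V = 42.83 m/s, rpm = 7598 → n = rpm/60 = 126.633333 rev/s
J = V / (n·D) = 42.83 / (126.633333 × 2.145) = 0.157679
regime bands: climb J<0.6830 | cruise [0.6830, 1.3660) | windmill J≥1.3660
J = 0.1577 → climb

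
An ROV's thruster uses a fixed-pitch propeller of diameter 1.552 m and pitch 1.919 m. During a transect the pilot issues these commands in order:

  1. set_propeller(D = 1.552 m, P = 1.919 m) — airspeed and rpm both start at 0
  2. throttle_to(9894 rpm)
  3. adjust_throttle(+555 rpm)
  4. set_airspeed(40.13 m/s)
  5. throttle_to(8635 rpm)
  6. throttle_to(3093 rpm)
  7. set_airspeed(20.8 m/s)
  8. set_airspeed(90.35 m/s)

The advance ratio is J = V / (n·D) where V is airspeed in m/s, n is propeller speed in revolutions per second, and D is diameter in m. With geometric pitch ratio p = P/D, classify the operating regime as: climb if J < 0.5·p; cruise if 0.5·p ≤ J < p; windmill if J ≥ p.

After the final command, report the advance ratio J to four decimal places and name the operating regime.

J = 1.1293, regime = cruise

set_propeller: D = 1.552 m, P = 1.919 m (p = P/D = 1.236469); state ← (V=0, rpm=0)
throttle_to(9894): rpm ← 9894
adjust_throttle(+555): rpm ← 9894 +555 = 10449
set_airspeed(40.13): V ← 40.13 m/s
throttle_to(8635): rpm ← 8635
throttle_to(3093): rpm ← 3093
set_airspeed(20.8): V ← 20.8 m/s
set_airspeed(90.35): V ← 90.35 m/s
final state: V = 90.35 m/s, rpm = 3093 → n = rpm/60 = 51.550000 rev/s
J = V / (n·D) = 90.35 / (51.550000 × 1.552) = 1.129296
regime bands: climb J<0.6182 | cruise [0.6182, 1.2365) | windmill J≥1.2365
J = 1.1293 → cruise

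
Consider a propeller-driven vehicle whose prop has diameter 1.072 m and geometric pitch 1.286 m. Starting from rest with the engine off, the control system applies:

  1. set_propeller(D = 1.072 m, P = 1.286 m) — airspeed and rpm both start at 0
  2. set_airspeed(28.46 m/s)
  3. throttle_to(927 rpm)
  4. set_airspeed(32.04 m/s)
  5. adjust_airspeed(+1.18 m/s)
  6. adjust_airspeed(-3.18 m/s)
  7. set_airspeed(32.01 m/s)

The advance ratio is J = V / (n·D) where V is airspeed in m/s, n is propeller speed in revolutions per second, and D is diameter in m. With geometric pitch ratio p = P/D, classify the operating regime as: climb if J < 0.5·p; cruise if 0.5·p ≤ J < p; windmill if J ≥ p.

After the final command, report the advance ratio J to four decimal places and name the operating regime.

J = 1.9327, regime = windmill

set_propeller: D = 1.072 m, P = 1.286 m (p = P/D = 1.199627); state ← (V=0, rpm=0)
set_airspeed(28.46): V ← 28.46 m/s
throttle_to(927): rpm ← 927
set_airspeed(32.04): V ← 32.04 m/s
adjust_airspeed(+1.18): V ← 32.04 +1.18 = 33.22 m/s
adjust_airspeed(-3.18): V ← 33.22 -3.18 = 30.04 m/s
set_airspeed(32.01): V ← 32.01 m/s
final state: V = 32.01 m/s, rpm = 927 → n = rpm/60 = 15.450000 rev/s
J = V / (n·D) = 32.01 / (15.450000 × 1.072) = 1.932691
regime bands: climb J<0.5998 | cruise [0.5998, 1.1996) | windmill J≥1.1996
J = 1.9327 → windmill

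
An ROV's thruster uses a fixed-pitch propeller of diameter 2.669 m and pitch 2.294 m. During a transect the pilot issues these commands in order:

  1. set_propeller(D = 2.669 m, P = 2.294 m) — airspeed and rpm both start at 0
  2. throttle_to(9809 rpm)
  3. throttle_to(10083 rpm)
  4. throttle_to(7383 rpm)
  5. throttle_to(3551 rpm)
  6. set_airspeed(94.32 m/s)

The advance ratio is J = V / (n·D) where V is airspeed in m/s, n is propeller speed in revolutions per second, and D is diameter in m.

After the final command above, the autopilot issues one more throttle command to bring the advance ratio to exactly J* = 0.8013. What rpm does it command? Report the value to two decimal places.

set_propeller: D = 2.669 m, P = 2.294 m (p = P/D = 0.859498); state ← (V=0, rpm=0)
throttle_to(9809): rpm ← 9809
throttle_to(10083): rpm ← 10083
throttle_to(7383): rpm ← 7383
throttle_to(3551): rpm ← 3551
set_airspeed(94.32): V ← 94.32 m/s
final state: V = 94.32 m/s, rpm = 3551 → n = rpm/60 = 59.183333 rev/s
target J* = 0.8013; solve J* = V/(n·D) for n: n = V/(J*·D) = 94.32/(0.8013 × 2.669) = 44.102182 rev/s
rpm = 60·n = 2646.130910

rpm = 2646.13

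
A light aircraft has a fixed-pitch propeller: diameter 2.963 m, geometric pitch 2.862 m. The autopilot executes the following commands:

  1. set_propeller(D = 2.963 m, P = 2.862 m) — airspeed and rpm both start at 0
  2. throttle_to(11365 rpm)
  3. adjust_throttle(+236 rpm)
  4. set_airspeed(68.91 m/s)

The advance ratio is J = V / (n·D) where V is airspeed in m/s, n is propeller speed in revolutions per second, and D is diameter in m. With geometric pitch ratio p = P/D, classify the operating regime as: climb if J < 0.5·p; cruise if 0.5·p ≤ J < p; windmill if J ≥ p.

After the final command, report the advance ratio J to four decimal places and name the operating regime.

set_propeller: D = 2.963 m, P = 2.862 m (p = P/D = 0.965913); state ← (V=0, rpm=0)
throttle_to(11365): rpm ← 11365
adjust_throttle(+236): rpm ← 11365 +236 = 11601
set_airspeed(68.91): V ← 68.91 m/s
final state: V = 68.91 m/s, rpm = 11601 → n = rpm/60 = 193.350000 rev/s
J = V / (n·D) = 68.91 / (193.350000 × 2.963) = 0.120284
regime bands: climb J<0.4830 | cruise [0.4830, 0.9659) | windmill J≥0.9659
J = 0.1203 → climb

J = 0.1203, regime = climb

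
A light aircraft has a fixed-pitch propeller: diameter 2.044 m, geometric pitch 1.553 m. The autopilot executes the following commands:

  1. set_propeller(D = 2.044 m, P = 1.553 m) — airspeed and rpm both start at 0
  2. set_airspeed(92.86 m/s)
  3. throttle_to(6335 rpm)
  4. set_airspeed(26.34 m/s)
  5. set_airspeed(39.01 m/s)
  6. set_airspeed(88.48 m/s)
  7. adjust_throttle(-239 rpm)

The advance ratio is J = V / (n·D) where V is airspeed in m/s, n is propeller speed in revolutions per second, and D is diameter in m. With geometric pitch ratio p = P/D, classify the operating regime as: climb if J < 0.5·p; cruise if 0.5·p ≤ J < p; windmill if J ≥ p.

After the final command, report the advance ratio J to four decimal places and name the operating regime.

J = 0.4261, regime = cruise

set_propeller: D = 2.044 m, P = 1.553 m (p = P/D = 0.759785); state ← (V=0, rpm=0)
set_airspeed(92.86): V ← 92.86 m/s
throttle_to(6335): rpm ← 6335
set_airspeed(26.34): V ← 26.34 m/s
set_airspeed(39.01): V ← 39.01 m/s
set_airspeed(88.48): V ← 88.48 m/s
adjust_throttle(-239): rpm ← 6335 -239 = 6096
final state: V = 88.48 m/s, rpm = 6096 → n = rpm/60 = 101.600000 rev/s
J = V / (n·D) = 88.48 / (101.600000 × 2.044) = 0.426060
regime bands: climb J<0.3799 | cruise [0.3799, 0.7598) | windmill J≥0.7598
J = 0.4261 → cruise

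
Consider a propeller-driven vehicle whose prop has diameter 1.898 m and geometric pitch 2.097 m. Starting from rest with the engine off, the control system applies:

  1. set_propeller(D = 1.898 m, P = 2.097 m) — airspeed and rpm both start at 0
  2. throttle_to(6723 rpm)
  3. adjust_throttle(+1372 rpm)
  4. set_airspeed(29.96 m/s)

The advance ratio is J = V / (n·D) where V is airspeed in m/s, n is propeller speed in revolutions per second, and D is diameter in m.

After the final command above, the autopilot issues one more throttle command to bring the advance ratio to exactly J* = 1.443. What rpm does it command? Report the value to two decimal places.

set_propeller: D = 1.898 m, P = 2.097 m (p = P/D = 1.104847); state ← (V=0, rpm=0)
throttle_to(6723): rpm ← 6723
adjust_throttle(+1372): rpm ← 6723 +1372 = 8095
set_airspeed(29.96): V ← 29.96 m/s
final state: V = 29.96 m/s, rpm = 8095 → n = rpm/60 = 134.916667 rev/s
target J* = 1.443; solve J* = V/(n·D) for n: n = V/(J*·D) = 29.96/(1.443 × 1.898) = 10.939041 rev/s
rpm = 60·n = 656.342490

rpm = 656.34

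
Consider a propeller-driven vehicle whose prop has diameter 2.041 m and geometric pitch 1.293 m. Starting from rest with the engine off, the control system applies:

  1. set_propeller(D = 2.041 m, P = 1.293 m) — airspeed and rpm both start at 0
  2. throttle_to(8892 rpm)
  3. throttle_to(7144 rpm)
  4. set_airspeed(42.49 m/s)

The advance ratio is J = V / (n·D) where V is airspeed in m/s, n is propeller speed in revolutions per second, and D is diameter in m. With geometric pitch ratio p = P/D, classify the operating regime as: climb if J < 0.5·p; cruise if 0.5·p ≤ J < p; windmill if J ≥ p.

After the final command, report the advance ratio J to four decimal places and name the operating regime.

set_propeller: D = 2.041 m, P = 1.293 m (p = P/D = 0.633513); state ← (V=0, rpm=0)
throttle_to(8892): rpm ← 8892
throttle_to(7144): rpm ← 7144
set_airspeed(42.49): V ← 42.49 m/s
final state: V = 42.49 m/s, rpm = 7144 → n = rpm/60 = 119.066667 rev/s
J = V / (n·D) = 42.49 / (119.066667 × 2.041) = 0.174845
regime bands: climb J<0.3168 | cruise [0.3168, 0.6335) | windmill J≥0.6335
J = 0.1748 → climb

J = 0.1748, regime = climb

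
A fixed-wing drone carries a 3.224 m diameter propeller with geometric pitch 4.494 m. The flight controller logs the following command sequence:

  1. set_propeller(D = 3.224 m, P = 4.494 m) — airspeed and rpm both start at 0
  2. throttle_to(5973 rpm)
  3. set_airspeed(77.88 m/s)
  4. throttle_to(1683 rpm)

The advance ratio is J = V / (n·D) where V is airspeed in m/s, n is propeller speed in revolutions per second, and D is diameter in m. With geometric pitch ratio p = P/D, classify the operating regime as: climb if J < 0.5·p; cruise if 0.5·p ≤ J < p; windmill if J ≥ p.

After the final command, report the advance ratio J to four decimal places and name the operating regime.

J = 0.8612, regime = cruise

set_propeller: D = 3.224 m, P = 4.494 m (p = P/D = 1.393921); state ← (V=0, rpm=0)
throttle_to(5973): rpm ← 5973
set_airspeed(77.88): V ← 77.88 m/s
throttle_to(1683): rpm ← 1683
final state: V = 77.88 m/s, rpm = 1683 → n = rpm/60 = 28.050000 rev/s
J = V / (n·D) = 77.88 / (28.050000 × 3.224) = 0.861188
regime bands: climb J<0.6970 | cruise [0.6970, 1.3939) | windmill J≥1.3939
J = 0.8612 → cruise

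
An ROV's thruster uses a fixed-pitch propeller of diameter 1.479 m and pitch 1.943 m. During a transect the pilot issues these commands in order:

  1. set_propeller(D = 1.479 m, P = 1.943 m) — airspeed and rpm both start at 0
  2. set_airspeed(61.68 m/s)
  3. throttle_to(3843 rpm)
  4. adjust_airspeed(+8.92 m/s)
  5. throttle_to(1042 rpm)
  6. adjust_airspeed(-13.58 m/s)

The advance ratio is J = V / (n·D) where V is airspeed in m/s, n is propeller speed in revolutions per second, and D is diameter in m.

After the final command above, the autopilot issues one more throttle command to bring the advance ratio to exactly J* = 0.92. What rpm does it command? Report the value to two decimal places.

set_propeller: D = 1.479 m, P = 1.943 m (p = P/D = 1.313725); state ← (V=0, rpm=0)
set_airspeed(61.68): V ← 61.68 m/s
throttle_to(3843): rpm ← 3843
adjust_airspeed(+8.92): V ← 61.68 +8.92 = 70.6 m/s
throttle_to(1042): rpm ← 1042
adjust_airspeed(-13.58): V ← 70.6 -13.58 = 57.02 m/s
final state: V = 57.02 m/s, rpm = 1042 → n = rpm/60 = 17.366667 rev/s
target J* = 0.92; solve J* = V/(n·D) for n: n = V/(J*·D) = 57.02/(0.92 × 1.479) = 41.905518 rev/s
rpm = 60·n = 2514.331070

rpm = 2514.33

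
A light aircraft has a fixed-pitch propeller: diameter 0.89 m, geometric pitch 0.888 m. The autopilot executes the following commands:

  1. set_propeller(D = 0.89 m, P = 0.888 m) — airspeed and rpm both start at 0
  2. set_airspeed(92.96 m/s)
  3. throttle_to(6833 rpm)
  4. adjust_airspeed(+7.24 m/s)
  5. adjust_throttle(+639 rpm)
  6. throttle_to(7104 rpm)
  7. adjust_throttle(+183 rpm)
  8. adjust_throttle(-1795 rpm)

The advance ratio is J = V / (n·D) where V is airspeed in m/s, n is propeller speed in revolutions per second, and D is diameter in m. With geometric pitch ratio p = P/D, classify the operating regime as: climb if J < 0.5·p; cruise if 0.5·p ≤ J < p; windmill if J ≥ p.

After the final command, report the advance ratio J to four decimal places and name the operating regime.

J = 1.2300, regime = windmill

set_propeller: D = 0.89 m, P = 0.888 m (p = P/D = 0.997753); state ← (V=0, rpm=0)
set_airspeed(92.96): V ← 92.96 m/s
throttle_to(6833): rpm ← 6833
adjust_airspeed(+7.24): V ← 92.96 +7.24 = 100.2 m/s
adjust_throttle(+639): rpm ← 6833 +639 = 7472
throttle_to(7104): rpm ← 7104
adjust_throttle(+183): rpm ← 7104 +183 = 7287
adjust_throttle(-1795): rpm ← 7287 -1795 = 5492
final state: V = 100.2 m/s, rpm = 5492 → n = rpm/60 = 91.533333 rev/s
J = V / (n·D) = 100.2 / (91.533333 × 0.89) = 1.229981
regime bands: climb J<0.4989 | cruise [0.4989, 0.9978) | windmill J≥0.9978
J = 1.2300 → windmill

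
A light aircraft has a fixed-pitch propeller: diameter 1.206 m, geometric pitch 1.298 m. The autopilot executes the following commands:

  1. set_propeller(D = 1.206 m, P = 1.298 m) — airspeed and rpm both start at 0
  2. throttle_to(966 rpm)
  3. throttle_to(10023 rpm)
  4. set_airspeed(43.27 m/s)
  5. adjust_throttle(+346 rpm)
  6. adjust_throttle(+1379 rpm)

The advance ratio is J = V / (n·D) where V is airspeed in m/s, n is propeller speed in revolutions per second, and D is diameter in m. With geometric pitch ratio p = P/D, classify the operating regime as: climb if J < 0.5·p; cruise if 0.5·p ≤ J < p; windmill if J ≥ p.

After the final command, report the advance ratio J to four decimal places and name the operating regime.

set_propeller: D = 1.206 m, P = 1.298 m (p = P/D = 1.076285); state ← (V=0, rpm=0)
throttle_to(966): rpm ← 966
throttle_to(10023): rpm ← 10023
set_airspeed(43.27): V ← 43.27 m/s
adjust_throttle(+346): rpm ← 10023 +346 = 10369
adjust_throttle(+1379): rpm ← 10369 +1379 = 11748
final state: V = 43.27 m/s, rpm = 11748 → n = rpm/60 = 195.800000 rev/s
J = V / (n·D) = 43.27 / (195.800000 × 1.206) = 0.183243
regime bands: climb J<0.5381 | cruise [0.5381, 1.0763) | windmill J≥1.0763
J = 0.1832 → climb

J = 0.1832, regime = climb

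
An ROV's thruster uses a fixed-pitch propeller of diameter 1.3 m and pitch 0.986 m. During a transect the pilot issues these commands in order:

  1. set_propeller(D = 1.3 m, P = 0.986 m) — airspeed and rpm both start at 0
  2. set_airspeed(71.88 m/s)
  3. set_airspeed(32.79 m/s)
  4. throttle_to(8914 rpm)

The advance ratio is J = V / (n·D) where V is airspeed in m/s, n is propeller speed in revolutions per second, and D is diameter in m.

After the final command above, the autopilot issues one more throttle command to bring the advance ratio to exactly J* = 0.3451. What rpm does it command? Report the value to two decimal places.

set_propeller: D = 1.3 m, P = 0.986 m (p = P/D = 0.758462); state ← (V=0, rpm=0)
set_airspeed(71.88): V ← 71.88 m/s
set_airspeed(32.79): V ← 32.79 m/s
throttle_to(8914): rpm ← 8914
final state: V = 32.79 m/s, rpm = 8914 → n = rpm/60 = 148.566667 rev/s
target J* = 0.3451; solve J* = V/(n·D) for n: n = V/(J*·D) = 32.79/(0.3451 × 1.3) = 73.089183 rev/s
rpm = 60·n = 4385.350957

rpm = 4385.35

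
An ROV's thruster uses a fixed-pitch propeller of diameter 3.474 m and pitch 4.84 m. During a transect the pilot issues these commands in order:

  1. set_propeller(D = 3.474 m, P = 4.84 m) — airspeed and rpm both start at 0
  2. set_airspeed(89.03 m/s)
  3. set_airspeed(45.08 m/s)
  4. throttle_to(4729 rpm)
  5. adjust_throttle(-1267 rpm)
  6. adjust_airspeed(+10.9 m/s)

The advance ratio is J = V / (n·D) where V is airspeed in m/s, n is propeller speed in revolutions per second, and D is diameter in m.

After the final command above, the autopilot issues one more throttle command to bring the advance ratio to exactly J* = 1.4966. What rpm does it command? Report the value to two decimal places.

rpm = 646.02

set_propeller: D = 3.474 m, P = 4.84 m (p = P/D = 1.393207); state ← (V=0, rpm=0)
set_airspeed(89.03): V ← 89.03 m/s
set_airspeed(45.08): V ← 45.08 m/s
throttle_to(4729): rpm ← 4729
adjust_throttle(-1267): rpm ← 4729 -1267 = 3462
adjust_airspeed(+10.9): V ← 45.08 +10.9 = 55.98 m/s
final state: V = 55.98 m/s, rpm = 3462 → n = rpm/60 = 57.700000 rev/s
target J* = 1.4966; solve J* = V/(n·D) for n: n = V/(J*·D) = 55.98/(1.4966 × 3.474) = 10.767065 rev/s
rpm = 60·n = 646.023906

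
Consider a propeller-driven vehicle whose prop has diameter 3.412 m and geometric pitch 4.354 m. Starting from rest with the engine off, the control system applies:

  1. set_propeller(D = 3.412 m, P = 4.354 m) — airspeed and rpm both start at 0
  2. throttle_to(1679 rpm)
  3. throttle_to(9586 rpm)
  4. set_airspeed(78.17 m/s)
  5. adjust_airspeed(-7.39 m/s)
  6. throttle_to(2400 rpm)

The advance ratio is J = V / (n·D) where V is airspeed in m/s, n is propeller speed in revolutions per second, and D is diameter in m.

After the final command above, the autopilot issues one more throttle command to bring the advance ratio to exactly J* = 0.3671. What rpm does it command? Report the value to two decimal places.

set_propeller: D = 3.412 m, P = 4.354 m (p = P/D = 1.276084); state ← (V=0, rpm=0)
throttle_to(1679): rpm ← 1679
throttle_to(9586): rpm ← 9586
set_airspeed(78.17): V ← 78.17 m/s
adjust_airspeed(-7.39): V ← 78.17 -7.39 = 70.78 m/s
throttle_to(2400): rpm ← 2400
final state: V = 70.78 m/s, rpm = 2400 → n = rpm/60 = 40.000000 rev/s
target J* = 0.3671; solve J* = V/(n·D) for n: n = V/(J*·D) = 70.78/(0.3671 × 3.412) = 56.508939 rev/s
rpm = 60·n = 3390.536326

rpm = 3390.54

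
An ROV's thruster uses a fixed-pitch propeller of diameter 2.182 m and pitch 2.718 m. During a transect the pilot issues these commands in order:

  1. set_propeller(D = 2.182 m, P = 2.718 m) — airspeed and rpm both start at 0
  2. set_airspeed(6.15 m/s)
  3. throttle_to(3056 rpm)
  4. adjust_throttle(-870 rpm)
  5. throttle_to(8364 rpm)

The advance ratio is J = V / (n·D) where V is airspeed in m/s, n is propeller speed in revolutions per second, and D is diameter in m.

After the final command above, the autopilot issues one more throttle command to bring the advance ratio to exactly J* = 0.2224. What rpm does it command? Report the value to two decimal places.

rpm = 760.39

set_propeller: D = 2.182 m, P = 2.718 m (p = P/D = 1.245646); state ← (V=0, rpm=0)
set_airspeed(6.15): V ← 6.15 m/s
throttle_to(3056): rpm ← 3056
adjust_throttle(-870): rpm ← 3056 -870 = 2186
throttle_to(8364): rpm ← 8364
final state: V = 6.15 m/s, rpm = 8364 → n = rpm/60 = 139.400000 rev/s
target J* = 0.2224; solve J* = V/(n·D) for n: n = V/(J*·D) = 6.15/(0.2224 × 2.182) = 12.673180 rev/s
rpm = 60·n = 760.390771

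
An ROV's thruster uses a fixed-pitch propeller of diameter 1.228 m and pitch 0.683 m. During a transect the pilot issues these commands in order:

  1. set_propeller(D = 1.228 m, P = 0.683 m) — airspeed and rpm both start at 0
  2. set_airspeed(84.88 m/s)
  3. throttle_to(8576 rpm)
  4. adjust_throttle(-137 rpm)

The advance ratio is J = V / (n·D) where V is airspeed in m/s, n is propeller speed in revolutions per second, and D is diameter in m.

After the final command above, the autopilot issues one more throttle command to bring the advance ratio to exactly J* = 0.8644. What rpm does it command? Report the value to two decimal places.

rpm = 4797.81

set_propeller: D = 1.228 m, P = 0.683 m (p = P/D = 0.556189); state ← (V=0, rpm=0)
set_airspeed(84.88): V ← 84.88 m/s
throttle_to(8576): rpm ← 8576
adjust_throttle(-137): rpm ← 8576 -137 = 8439
final state: V = 84.88 m/s, rpm = 8439 → n = rpm/60 = 140.650000 rev/s
target J* = 0.8644; solve J* = V/(n·D) for n: n = V/(J*·D) = 84.88/(0.8644 × 1.228) = 79.963583 rev/s
rpm = 60·n = 4797.814982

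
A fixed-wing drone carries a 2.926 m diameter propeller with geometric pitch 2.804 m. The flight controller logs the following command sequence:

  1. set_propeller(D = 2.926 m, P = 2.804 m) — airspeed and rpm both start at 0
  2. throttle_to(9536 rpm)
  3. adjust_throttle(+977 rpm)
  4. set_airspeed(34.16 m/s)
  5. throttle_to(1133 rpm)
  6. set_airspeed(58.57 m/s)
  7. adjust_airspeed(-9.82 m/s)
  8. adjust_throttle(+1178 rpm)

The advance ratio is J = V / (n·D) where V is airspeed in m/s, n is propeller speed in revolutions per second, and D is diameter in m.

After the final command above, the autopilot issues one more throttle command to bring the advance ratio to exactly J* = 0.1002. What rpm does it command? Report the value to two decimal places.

set_propeller: D = 2.926 m, P = 2.804 m (p = P/D = 0.958305); state ← (V=0, rpm=0)
throttle_to(9536): rpm ← 9536
adjust_throttle(+977): rpm ← 9536 +977 = 10513
set_airspeed(34.16): V ← 34.16 m/s
throttle_to(1133): rpm ← 1133
set_airspeed(58.57): V ← 58.57 m/s
adjust_airspeed(-9.82): V ← 58.57 -9.82 = 48.75 m/s
adjust_throttle(+1178): rpm ← 1133 +1178 = 2311
final state: V = 48.75 m/s, rpm = 2311 → n = rpm/60 = 38.516667 rev/s
target J* = 0.1002; solve J* = V/(n·D) for n: n = V/(J*·D) = 48.75/(0.1002 × 2.926) = 166.277152 rev/s
rpm = 60·n = 9976.629107

rpm = 9976.63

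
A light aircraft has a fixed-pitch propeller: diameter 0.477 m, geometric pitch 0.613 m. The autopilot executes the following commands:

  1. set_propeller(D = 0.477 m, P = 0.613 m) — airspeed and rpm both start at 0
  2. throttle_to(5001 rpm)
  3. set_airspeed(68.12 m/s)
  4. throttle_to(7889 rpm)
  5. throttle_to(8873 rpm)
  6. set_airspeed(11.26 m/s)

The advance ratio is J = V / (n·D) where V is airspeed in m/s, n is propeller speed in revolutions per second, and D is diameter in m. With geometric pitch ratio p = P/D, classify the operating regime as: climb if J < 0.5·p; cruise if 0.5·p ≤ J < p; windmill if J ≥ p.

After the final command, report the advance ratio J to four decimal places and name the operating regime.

set_propeller: D = 0.477 m, P = 0.613 m (p = P/D = 1.285115); state ← (V=0, rpm=0)
throttle_to(5001): rpm ← 5001
set_airspeed(68.12): V ← 68.12 m/s
throttle_to(7889): rpm ← 7889
throttle_to(8873): rpm ← 8873
set_airspeed(11.26): V ← 11.26 m/s
final state: V = 11.26 m/s, rpm = 8873 → n = rpm/60 = 147.883333 rev/s
J = V / (n·D) = 11.26 / (147.883333 × 0.477) = 0.159625
regime bands: climb J<0.6426 | cruise [0.6426, 1.2851) | windmill J≥1.2851
J = 0.1596 → climb

J = 0.1596, regime = climb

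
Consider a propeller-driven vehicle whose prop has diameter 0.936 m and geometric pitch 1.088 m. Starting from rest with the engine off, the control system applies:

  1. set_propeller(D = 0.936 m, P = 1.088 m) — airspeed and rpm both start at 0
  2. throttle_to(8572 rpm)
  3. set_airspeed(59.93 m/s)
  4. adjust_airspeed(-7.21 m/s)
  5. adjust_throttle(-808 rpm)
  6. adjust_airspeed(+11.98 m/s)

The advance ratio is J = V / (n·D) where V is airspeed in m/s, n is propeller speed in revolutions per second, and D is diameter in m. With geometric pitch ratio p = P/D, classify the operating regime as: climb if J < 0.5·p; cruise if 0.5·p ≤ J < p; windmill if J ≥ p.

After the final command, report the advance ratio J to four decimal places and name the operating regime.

set_propeller: D = 0.936 m, P = 1.088 m (p = P/D = 1.162393); state ← (V=0, rpm=0)
throttle_to(8572): rpm ← 8572
set_airspeed(59.93): V ← 59.93 m/s
adjust_airspeed(-7.21): V ← 59.93 -7.21 = 52.72 m/s
adjust_throttle(-808): rpm ← 8572 -808 = 7764
adjust_airspeed(+11.98): V ← 52.72 +11.98 = 64.7 m/s
final state: V = 64.7 m/s, rpm = 7764 → n = rpm/60 = 129.400000 rev/s
J = V / (n·D) = 64.7 / (129.400000 × 0.936) = 0.534188
regime bands: climb J<0.5812 | cruise [0.5812, 1.1624) | windmill J≥1.1624
J = 0.5342 → climb

J = 0.5342, regime = climb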